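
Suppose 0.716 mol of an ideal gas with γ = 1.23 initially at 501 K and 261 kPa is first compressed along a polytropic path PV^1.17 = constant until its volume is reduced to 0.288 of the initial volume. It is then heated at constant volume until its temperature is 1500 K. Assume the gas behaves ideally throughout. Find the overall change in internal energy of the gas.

V₁ = nRT₁/P₁ = 0.716×8.314×501/261 = 11.4 L.
Step 1 — Polytropic n=1.17: T₂ = T₁(V₁/V₂)^(n−1) = 501×(3.47)^0.17 = 619 K; P₂ = P₁(V₁/V₂)^n = 1120 kPa.
W = (P₁V₁−P₂V₂)/(n−1) = (261×11.4−1120×3.29)/0.17 = -4130 J.
ΔU = nCvΔT = 0.716×36.1×(619−501) = 3060 J.
Q = ΔU + W = -1080 J.
State after step 1: P = 1120 kPa, V = 3.29 L, T = 619 K.
Step 2 — Isochoric: V stays 3.29 L; P/T = const ⇒ T₂ = 1500 K, P₂ = 2710 kPa.
W = 0 (no volume change).
ΔU = nCvΔT = 0.716×36.1×(1500−619) = 22800 J.
Q = ΔU = 22800 J.
Net over both steps: W = -4130 J, Q = 21700 J, ΔU = 25900 J.

25900 J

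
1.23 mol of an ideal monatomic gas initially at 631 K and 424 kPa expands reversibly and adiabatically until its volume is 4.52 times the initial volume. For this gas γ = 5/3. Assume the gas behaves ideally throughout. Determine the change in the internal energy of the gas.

-6140 J

V₁ = nRT₁/P₁ = 1.23×8.314×631/424 = 15.2 L.
Adiabatic: TV^(γ−1) = const ⇒ T₂ = 631×(0.221)^0.667 = 231 K; PV^γ = const ⇒ P₂ = 34.3 kPa.
For an ideal gas ΔU = nCvΔT with Cv = (3/2)R = 12.5 J/(mol·K).
ΔU = 1.23×12.5×(231−631) = -6140 J.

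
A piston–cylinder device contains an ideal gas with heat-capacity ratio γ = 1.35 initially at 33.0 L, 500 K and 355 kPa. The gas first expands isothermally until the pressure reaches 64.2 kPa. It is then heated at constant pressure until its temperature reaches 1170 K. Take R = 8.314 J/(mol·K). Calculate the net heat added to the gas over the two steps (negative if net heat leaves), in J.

n = P₁V₁/(RT₁) = 355×33.0/(8.314×500) = 2.82 mol.
Step 1 — Isothermal: T stays 500 K; PV = const ⇒ V₂ = 182 L, P₂ = 64.2 kPa.
ΔU = 0 (ideal gas, T constant).
W = nRT ln(V₂/V₁) = 2.82×8.314×500×ln(5.53) = 20000 J.
Q = ΔU + W = 20000 J.
State after step 1: P = 64.2 kPa, V = 182 L, T = 500 K.
Step 2 — Isobaric: P stays 64.2 kPa; V/T = const ⇒ T₂ = 1170 K, V₂ = 427 L.
W = PΔV = 64.2×(427−182) kPa·L = 15700 J.
ΔU = nCvΔT = 2.82×23.8×(1170−500) = 44900 J.
Q = ΔU + W = nCpΔT = 60500 J.
Net over both steps: W = 35700 J, Q = 80600 J, ΔU = 44900 J.

80600 J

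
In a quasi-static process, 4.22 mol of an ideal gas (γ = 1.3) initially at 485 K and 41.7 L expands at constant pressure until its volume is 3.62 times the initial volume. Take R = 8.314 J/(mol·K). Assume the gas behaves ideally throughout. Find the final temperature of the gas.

P₁ = nRT₁/V₁ = 4.22×8.314×485/41.7 = 408 kPa.
Isobaric: P stays 408 kPa; V/T = const ⇒ T₂ = 1760 K, V₂ = 151 L.

1760 K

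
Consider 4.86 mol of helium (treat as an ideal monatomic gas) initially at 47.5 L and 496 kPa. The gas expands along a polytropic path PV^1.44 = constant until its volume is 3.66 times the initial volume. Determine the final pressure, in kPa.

T₁ = P₁V₁/(nR) = 496×47.5/(4.86×8.314) = 583 K.
Polytropic n=1.44: T₂ = T₁(V₁/V₂)^(n−1) = 583×(0.273)^0.44 = 329 K; P₂ = P₁(V₁/V₂)^n = 76.6 kPa.

76.6 kPa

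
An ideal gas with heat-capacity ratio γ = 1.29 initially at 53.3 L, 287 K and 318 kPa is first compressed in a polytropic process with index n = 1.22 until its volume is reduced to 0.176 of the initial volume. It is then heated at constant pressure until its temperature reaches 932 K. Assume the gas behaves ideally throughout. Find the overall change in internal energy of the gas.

131000 J

n = P₁V₁/(RT₁) = 318×53.3/(8.314×287) = 7.10 mol.
Step 1 — Polytropic n=1.22: T₂ = T₁(V₁/V₂)^(n−1) = 287×(5.68)^0.22 = 421 K; P₂ = P₁(V₁/V₂)^n = 2650 kPa.
W = (P₁V₁−P₂V₂)/(n−1) = (318×53.3−2650×9.38)/0.22 = -35900 J.
ΔU = nCvΔT = 7.10×28.7×(421−287) = 27200 J.
Q = ΔU + W = -8660 J.
State after step 1: P = 2650 kPa, V = 9.38 L, T = 421 K.
Step 2 — Isobaric: P stays 2650 kPa; V/T = const ⇒ T₂ = 932 K, V₂ = 20.8 L.
W = PΔV = 2650×(20.8−9.38) kPa·L = 30200 J.
ΔU = nCvΔT = 7.10×28.7×(932−421) = 104000 J.
Q = ΔU + W = nCpΔT = 134000 J.
Net over both steps: W = -5660 J, Q = 126000 J, ΔU = 131000 J.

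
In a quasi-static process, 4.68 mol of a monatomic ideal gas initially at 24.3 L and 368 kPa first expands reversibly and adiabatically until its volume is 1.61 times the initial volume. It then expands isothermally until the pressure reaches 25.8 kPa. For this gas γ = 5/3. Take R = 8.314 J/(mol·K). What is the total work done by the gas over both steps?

15800 J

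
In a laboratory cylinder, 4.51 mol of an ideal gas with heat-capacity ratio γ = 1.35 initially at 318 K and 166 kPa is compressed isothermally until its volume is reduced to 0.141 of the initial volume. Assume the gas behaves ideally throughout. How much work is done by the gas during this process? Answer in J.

-23400 J

V₁ = nRT₁/P₁ = 4.51×8.314×318/166 = 71.8 L.
Isothermal: T stays 318 K; PV = const ⇒ V₂ = 10.1 L, P₂ = 1180 kPa.
W = nRT ln(V₂/V₁) = 4.51×8.314×318×ln(0.141) = -23400 J.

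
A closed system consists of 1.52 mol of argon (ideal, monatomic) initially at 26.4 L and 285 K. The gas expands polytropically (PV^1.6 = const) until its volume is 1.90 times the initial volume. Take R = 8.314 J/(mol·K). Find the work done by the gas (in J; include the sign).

P₁ = nRT₁/V₁ = 1.52×8.314×285/26.4 = 136 kPa.
Polytropic n=1.6: T₂ = T₁(V₁/V₂)^(n−1) = 285×(0.526)^0.60 = 194 K; P₂ = P₁(V₁/V₂)^n = 48.9 kPa.
W = (P₁V₁−P₂V₂)/(n−1) = (136×26.4−48.9×50.2)/0.60 = 1920 J.

1920 J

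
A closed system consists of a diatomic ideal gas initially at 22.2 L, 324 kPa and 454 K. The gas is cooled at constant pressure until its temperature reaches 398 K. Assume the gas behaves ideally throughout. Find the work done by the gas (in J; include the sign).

n = P₁V₁/(RT₁) = 324×22.2/(8.314×454) = 1.91 mol.
Isobaric: P stays 324 kPa; V/T = const ⇒ T₂ = 398 K, V₂ = 19.5 L.
W = PΔV = 324×(19.5−22.2) kPa·L = -887 J.

-887 J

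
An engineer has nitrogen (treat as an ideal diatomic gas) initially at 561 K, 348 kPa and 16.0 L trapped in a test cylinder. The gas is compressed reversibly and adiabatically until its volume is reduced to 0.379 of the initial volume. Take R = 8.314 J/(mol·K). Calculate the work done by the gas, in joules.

n = P₁V₁/(RT₁) = 348×16.0/(8.314×561) = 1.19 mol.
Adiabatic: TV^(γ−1) = const ⇒ T₂ = 561×(2.64)^0.400 = 827 K; PV^γ = const ⇒ P₂ = 1350 kPa.
ΔU = nCvΔT = 1.19×20.8×(827−561) = 6600 J.
Q = 0 for an adiabatic process, so W = −ΔU = -6600 J.

-6600 J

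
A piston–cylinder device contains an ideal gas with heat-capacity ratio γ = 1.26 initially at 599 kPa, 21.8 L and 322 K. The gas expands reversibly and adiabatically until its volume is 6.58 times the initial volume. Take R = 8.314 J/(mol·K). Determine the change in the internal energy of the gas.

-19500 J

n = P₁V₁/(RT₁) = 599×21.8/(8.314×322) = 4.88 mol.
Adiabatic: TV^(γ−1) = const ⇒ T₂ = 322×(0.152)^0.260 = 197 K; PV^γ = const ⇒ P₂ = 55.8 kPa.
For an ideal gas ΔU = nCvΔT with Cv = R/(γ−1) = 32.0 J/(mol·K).
ΔU = 4.88×32.0×(197−322) = -19500 J.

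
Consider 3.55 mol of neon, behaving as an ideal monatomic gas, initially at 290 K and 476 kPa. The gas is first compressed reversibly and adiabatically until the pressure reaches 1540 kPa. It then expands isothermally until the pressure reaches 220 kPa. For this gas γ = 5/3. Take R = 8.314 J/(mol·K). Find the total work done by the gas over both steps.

18900 J

V₁ = nRT₁/P₁ = 3.55×8.314×290/476 = 18.0 L.
Step 1 — Adiabatic: T₂/T₁ = (P₂/P₁)^((γ−1)/γ) ⇒ T₂ = 290×(3.24)^0.400 = 464 K; V₂ = 8.89 L.
ΔU = nCvΔT = 3.55×12.5×(464−290) = 7700 J.
Q = 0 for an adiabatic process, so W = −ΔU = -7700 J.
State after step 1: P = 1540 kPa, V = 8.89 L, T = 464 K.
Step 2 — Isothermal: T stays 464 K; PV = const ⇒ V₂ = 62.2 L, P₂ = 220 kPa.
ΔU = 0 (ideal gas, T constant).
W = nRT ln(V₂/V₁) = 3.55×8.314×464×ln(7.00) = 26600 J.
Q = ΔU + W = 26600 J.
Net over both steps: W = 18900 J, Q = 26600 J, ΔU = 7700 J.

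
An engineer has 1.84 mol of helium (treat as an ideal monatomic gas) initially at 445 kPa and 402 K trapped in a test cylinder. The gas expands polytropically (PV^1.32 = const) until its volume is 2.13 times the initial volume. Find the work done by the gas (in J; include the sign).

V₁ = nRT₁/P₁ = 1.84×8.314×402/445 = 13.8 L.
Polytropic n=1.32: T₂ = T₁(V₁/V₂)^(n−1) = 402×(0.469)^0.32 = 316 K; P₂ = P₁(V₁/V₂)^n = 164 kPa.
W = (P₁V₁−P₂V₂)/(n−1) = (445×13.8−164×29.4)/0.32 = 4130 J.

4130 J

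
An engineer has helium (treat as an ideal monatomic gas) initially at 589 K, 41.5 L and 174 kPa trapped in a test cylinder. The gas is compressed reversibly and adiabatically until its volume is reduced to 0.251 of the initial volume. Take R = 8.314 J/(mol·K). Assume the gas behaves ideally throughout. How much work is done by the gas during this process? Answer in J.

n = P₁V₁/(RT₁) = 174×41.5/(8.314×589) = 1.47 mol.
Adiabatic: TV^(γ−1) = const ⇒ T₂ = 589×(3.98)^0.667 = 1480 K; PV^γ = const ⇒ P₂ = 1740 kPa.
ΔU = nCvΔT = 1.47×12.5×(1480−589) = 16400 J.
Q = 0 for an adiabatic process, so W = −ΔU = -16400 J.

-16400 J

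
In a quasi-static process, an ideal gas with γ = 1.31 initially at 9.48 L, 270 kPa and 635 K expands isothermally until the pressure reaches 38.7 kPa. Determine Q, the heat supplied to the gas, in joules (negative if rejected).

4970 J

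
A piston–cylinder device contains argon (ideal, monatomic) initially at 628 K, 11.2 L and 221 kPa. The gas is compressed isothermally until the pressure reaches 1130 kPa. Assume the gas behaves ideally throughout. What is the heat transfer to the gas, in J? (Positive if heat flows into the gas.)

n = P₁V₁/(RT₁) = 221×11.2/(8.314×628) = 0.474 mol.
Isothermal: T stays 628 K; PV = const ⇒ V₂ = 2.19 L, P₂ = 1130 kPa.
ΔU = 0 (ideal gas, T constant).
W = nRT ln(V₂/V₁) = 0.474×8.314×628×ln(0.196) = -4040 J.
Q = ΔU + W = -4040 J.

-4040 J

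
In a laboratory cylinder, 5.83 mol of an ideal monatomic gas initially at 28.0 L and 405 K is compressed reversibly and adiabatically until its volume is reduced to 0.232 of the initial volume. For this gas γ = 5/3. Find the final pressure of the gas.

8000 kPa

P₁ = nRT₁/V₁ = 5.83×8.314×405/28.0 = 701 kPa.
Adiabatic: TV^(γ−1) = const ⇒ T₂ = 405×(4.31)^0.667 = 1070 K; PV^γ = const ⇒ P₂ = 8000 kPa.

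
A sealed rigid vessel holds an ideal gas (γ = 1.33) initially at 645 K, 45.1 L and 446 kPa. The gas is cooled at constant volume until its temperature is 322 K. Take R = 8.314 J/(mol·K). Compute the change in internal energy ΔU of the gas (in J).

-30500 J

n = P₁V₁/(RT₁) = 446×45.1/(8.314×645) = 3.75 mol.
Isochoric: V stays 45.1 L; P/T = const ⇒ T₂ = 322 K, P₂ = 223 kPa.
For an ideal gas ΔU = nCvΔT with Cv = R/(γ−1) = 25.2 J/(mol·K).
ΔU = 3.75×25.2×(322−645) = -30500 J.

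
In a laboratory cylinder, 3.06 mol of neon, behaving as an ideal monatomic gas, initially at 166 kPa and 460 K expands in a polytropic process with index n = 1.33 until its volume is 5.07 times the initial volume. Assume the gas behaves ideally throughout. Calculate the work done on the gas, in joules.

-14700 J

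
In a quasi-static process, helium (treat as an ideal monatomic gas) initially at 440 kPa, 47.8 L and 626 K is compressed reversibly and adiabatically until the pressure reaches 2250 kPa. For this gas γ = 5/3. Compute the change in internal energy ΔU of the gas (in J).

29100 J

n = P₁V₁/(RT₁) = 440×47.8/(8.314×626) = 4.04 mol.
Adiabatic: T₂/T₁ = (P₂/P₁)^((γ−1)/γ) ⇒ T₂ = 626×(5.11)^0.400 = 1200 K; V₂ = 18.0 L.
For an ideal gas ΔU = nCvΔT with Cv = (3/2)R = 12.5 J/(mol·K).
ΔU = 4.04×12.5×(1200−626) = 29100 J.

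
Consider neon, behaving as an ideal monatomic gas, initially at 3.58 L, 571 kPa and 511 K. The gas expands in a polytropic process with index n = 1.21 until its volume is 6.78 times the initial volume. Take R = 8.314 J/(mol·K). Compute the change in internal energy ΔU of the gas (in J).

n = P₁V₁/(RT₁) = 571×3.58/(8.314×511) = 0.481 mol.
Polytropic n=1.21: T₂ = T₁(V₁/V₂)^(n−1) = 511×(0.147)^0.21 = 342 K; P₂ = P₁(V₁/V₂)^n = 56.3 kPa.
For an ideal gas ΔU = nCvΔT with Cv = (3/2)R = 12.5 J/(mol·K).
ΔU = 0.481×12.5×(342−511) = -1010 J.

-1010 J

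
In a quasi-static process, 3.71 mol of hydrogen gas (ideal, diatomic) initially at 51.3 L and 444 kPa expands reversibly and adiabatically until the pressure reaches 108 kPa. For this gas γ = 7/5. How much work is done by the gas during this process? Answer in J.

T₁ = P₁V₁/(nR) = 444×51.3/(3.71×8.314) = 738 K.
Adiabatic: T₂/T₁ = (P₂/P₁)^((γ−1)/γ) ⇒ T₂ = 738×(0.243)^0.286 = 493 K; V₂ = 141 L.
ΔU = nCvΔT = 3.71×20.8×(493−738) = -18900 J.
Q = 0 for an adiabatic process, so W = −ΔU = 18900 J.

18900 J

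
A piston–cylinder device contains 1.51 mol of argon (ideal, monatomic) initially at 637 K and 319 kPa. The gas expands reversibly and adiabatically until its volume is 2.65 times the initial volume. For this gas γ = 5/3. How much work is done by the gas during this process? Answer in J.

5730 J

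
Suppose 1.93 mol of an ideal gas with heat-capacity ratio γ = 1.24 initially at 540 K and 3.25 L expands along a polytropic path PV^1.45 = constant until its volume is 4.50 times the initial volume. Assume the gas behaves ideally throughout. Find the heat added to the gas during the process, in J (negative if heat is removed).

-8290 J

P₁ = nRT₁/V₁ = 1.93×8.314×540/3.25 = 2670 kPa.
Polytropic n=1.45: T₂ = T₁(V₁/V₂)^(n−1) = 540×(0.222)^0.45 = 274 K; P₂ = P₁(V₁/V₂)^n = 301 kPa.
W = (P₁V₁−P₂V₂)/(n−1) = (2670×3.25−301×14.6)/0.45 = 9470 J.
ΔU = nCvΔT = 1.93×34.6×(274−540) = -17800 J.
Q = ΔU + W = -8290 J.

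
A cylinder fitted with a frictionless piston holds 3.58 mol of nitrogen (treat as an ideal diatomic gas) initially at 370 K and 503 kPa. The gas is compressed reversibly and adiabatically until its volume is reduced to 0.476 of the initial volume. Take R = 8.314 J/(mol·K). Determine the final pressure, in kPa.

V₁ = nRT₁/P₁ = 3.58×8.314×370/503 = 21.9 L.
Adiabatic: TV^(γ−1) = const ⇒ T₂ = 370×(2.10)^0.400 = 498 K; PV^γ = const ⇒ P₂ = 1420 kPa.

1420 kPa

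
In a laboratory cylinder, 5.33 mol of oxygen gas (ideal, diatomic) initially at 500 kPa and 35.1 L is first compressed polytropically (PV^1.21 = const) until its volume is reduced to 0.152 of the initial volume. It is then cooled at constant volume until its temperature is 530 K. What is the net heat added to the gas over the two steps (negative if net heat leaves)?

-25700 J

T₁ = P₁V₁/(nR) = 500×35.1/(5.33×8.314) = 396 K.
Step 1 — Polytropic n=1.21: T₂ = T₁(V₁/V₂)^(n−1) = 396×(6.58)^0.21 = 588 K; P₂ = P₁(V₁/V₂)^n = 4890 kPa.
W = (P₁V₁−P₂V₂)/(n−1) = (500×35.1−4890×5.34)/0.21 = -40600 J.
ΔU = nCvΔT = 5.33×20.8×(588−396) = 21300 J.
Q = ΔU + W = -19300 J.
State after step 1: P = 4890 kPa, V = 5.34 L, T = 588 K.
Step 2 — Isochoric: V stays 5.34 L; P/T = const ⇒ T₂ = 530 K, P₂ = 4400 kPa.
W = 0 (no volume change).
ΔU = nCvΔT = 5.33×20.8×(530−588) = -6450 J.
Q = ΔU = -6450 J.
Net over both steps: W = -40600 J, Q = -25700 J, ΔU = 14800 J.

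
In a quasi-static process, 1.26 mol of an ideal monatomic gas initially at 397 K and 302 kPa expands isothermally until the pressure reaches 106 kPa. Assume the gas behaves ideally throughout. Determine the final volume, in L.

V₁ = nRT₁/P₁ = 1.26×8.314×397/302 = 13.8 L.
Isothermal: T stays 397 K; PV = const ⇒ V₂ = 39.2 L, P₂ = 106 kPa.

39.2 L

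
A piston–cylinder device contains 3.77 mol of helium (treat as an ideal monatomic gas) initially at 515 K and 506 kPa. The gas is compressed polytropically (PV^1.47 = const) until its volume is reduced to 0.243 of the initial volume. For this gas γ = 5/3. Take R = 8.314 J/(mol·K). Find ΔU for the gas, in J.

V₁ = nRT₁/P₁ = 3.77×8.314×515/506 = 31.9 L.
Polytropic n=1.47: T₂ = T₁(V₁/V₂)^(n−1) = 515×(4.12)^0.47 = 1000 K; P₂ = P₁(V₁/V₂)^n = 4050 kPa.
For an ideal gas ΔU = nCvΔT with Cv = (3/2)R = 12.5 J/(mol·K).
ΔU = 3.77×12.5×(1000−515) = 22900 J.

22900 J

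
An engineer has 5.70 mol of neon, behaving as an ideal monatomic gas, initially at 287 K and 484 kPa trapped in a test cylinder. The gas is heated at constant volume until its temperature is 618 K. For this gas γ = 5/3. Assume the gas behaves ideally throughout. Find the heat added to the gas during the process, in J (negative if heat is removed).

23500 J

V₁ = nRT₁/P₁ = 5.70×8.314×287/484 = 28.1 L.
Isochoric: V stays 28.1 L; P/T = const ⇒ T₂ = 618 K, P₂ = 1040 kPa.
W = 0 (no volume change).
ΔU = nCvΔT = 5.70×12.5×(618−287) = 23500 J.
Q = ΔU = 23500 J.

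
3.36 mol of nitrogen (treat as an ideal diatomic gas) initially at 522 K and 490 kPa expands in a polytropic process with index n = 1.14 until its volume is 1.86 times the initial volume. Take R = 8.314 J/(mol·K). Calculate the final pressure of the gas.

V₁ = nRT₁/P₁ = 3.36×8.314×522/490 = 29.8 L.
Polytropic n=1.14: T₂ = T₁(V₁/V₂)^(n−1) = 522×(0.538)^0.14 = 479 K; P₂ = P₁(V₁/V₂)^n = 242 kPa.

242 kPa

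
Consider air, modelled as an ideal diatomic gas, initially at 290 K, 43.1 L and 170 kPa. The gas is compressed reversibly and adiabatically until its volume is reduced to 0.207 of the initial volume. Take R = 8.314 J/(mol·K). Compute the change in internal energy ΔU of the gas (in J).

n = P₁V₁/(RT₁) = 170×43.1/(8.314×290) = 3.04 mol.
Adiabatic: TV^(γ−1) = const ⇒ T₂ = 290×(4.83)^0.400 = 545 K; PV^γ = const ⇒ P₂ = 1540 kPa.
For an ideal gas ΔU = nCvΔT with Cv = (5/2)R = 20.8 J/(mol·K).
ΔU = 3.04×20.8×(545−290) = 16100 J.

16100 J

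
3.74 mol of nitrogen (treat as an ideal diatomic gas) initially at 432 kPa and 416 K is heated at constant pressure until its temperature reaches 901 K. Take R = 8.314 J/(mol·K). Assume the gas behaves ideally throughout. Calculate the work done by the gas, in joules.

15100 J

V₁ = nRT₁/P₁ = 3.74×8.314×416/432 = 29.9 L.
Isobaric: P stays 432 kPa; V/T = const ⇒ T₂ = 901 K, V₂ = 64.9 L.
W = PΔV = 432×(64.9−29.9) kPa·L = 15100 J.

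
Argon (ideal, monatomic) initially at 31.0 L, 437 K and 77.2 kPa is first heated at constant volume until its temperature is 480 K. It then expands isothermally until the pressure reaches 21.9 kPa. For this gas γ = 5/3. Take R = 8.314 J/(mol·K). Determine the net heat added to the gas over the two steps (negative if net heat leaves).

3910 J

n = P₁V₁/(RT₁) = 77.2×31.0/(8.314×437) = 0.659 mol.
Step 1 — Isochoric: V stays 31.0 L; P/T = const ⇒ T₂ = 480 K, P₂ = 84.8 kPa.
W = 0 (no volume change).
ΔU = nCvΔT = 0.659×12.5×(480−437) = 353 J.
Q = ΔU = 353 J.
State after step 1: P = 84.8 kPa, V = 31.0 L, T = 480 K.
Step 2 — Isothermal: T stays 480 K; PV = const ⇒ V₂ = 120 L, P₂ = 21.9 kPa.
ΔU = 0 (ideal gas, T constant).
W = nRT ln(V₂/V₁) = 0.659×8.314×480×ln(3.87) = 3560 J.
Q = ΔU + W = 3560 J.
Net over both steps: W = 3560 J, Q = 3910 J, ΔU = 353 J.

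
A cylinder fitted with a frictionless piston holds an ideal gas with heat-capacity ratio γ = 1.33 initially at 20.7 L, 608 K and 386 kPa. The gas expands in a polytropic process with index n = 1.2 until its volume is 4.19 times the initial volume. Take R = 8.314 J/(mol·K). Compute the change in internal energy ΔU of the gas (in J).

-6030 J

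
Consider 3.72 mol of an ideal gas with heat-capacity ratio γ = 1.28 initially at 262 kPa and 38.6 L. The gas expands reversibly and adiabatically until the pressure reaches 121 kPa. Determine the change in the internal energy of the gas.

-5620 J

T₁ = P₁V₁/(nR) = 262×38.6/(3.72×8.314) = 327 K.
Adiabatic: T₂/T₁ = (P₂/P₁)^((γ−1)/γ) ⇒ T₂ = 327×(0.462)^0.219 = 276 K; V₂ = 70.6 L.
For an ideal gas ΔU = nCvΔT with Cv = R/(γ−1) = 29.7 J/(mol·K).
ΔU = 3.72×29.7×(276−327) = -5620 J.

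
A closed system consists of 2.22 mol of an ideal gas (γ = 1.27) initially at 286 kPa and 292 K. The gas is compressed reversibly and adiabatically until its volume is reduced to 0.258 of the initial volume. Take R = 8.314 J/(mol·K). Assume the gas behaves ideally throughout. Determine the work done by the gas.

V₁ = nRT₁/P₁ = 2.22×8.314×292/286 = 18.8 L.
Adiabatic: TV^(γ−1) = const ⇒ T₂ = 292×(3.88)^0.270 = 421 K; PV^γ = const ⇒ P₂ = 1600 kPa.
ΔU = nCvΔT = 2.22×30.8×(421−292) = 8820 J.
Q = 0 for an adiabatic process, so W = −ΔU = -8820 J.

-8820 J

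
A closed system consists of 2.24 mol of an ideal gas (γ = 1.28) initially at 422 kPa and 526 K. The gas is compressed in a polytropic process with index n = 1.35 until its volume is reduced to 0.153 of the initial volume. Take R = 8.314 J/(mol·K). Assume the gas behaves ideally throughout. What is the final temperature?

V₁ = nRT₁/P₁ = 2.24×8.314×526/422 = 23.2 L.
Polytropic n=1.35: T₂ = T₁(V₁/V₂)^(n−1) = 526×(6.54)^0.35 = 1010 K; P₂ = P₁(V₁/V₂)^n = 5320 kPa.

1010 K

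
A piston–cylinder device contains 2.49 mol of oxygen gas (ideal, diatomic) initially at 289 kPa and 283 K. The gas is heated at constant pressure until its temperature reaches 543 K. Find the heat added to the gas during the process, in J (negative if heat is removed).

V₁ = nRT₁/P₁ = 2.49×8.314×283/289 = 20.3 L.
Isobaric: P stays 289 kPa; V/T = const ⇒ T₂ = 543 K, V₂ = 38.9 L.
W = PΔV = 289×(38.9−20.3) kPa·L = 5380 J.
ΔU = nCvΔT = 2.49×20.8×(543−283) = 13500 J.
Q = ΔU + W = nCpΔT = 18800 J.

18800 J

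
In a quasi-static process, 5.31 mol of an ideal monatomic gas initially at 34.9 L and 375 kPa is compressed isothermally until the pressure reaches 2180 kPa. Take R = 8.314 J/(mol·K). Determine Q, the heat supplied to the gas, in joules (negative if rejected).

-23000 J

T₁ = P₁V₁/(nR) = 375×34.9/(5.31×8.314) = 296 K.
Isothermal: T stays 296 K; PV = const ⇒ V₂ = 6.00 L, P₂ = 2180 kPa.
ΔU = 0 (ideal gas, T constant).
W = nRT ln(V₂/V₁) = 5.31×8.314×296×ln(0.172) = -23000 J.
Q = ΔU + W = -23000 J.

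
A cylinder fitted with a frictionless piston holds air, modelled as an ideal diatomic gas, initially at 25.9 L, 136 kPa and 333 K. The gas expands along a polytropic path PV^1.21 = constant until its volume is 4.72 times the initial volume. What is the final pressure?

Polytropic n=1.21: T₂ = T₁(V₁/V₂)^(n−1) = 333×(0.212)^0.21 = 240 K; P₂ = P₁(V₁/V₂)^n = 20.8 kPa.

20.8 kPa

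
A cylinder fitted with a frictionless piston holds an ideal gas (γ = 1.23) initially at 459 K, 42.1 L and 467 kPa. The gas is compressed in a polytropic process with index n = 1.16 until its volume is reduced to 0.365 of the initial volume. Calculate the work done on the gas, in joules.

n = P₁V₁/(RT₁) = 467×42.1/(8.314×459) = 5.15 mol.
Polytropic n=1.16: T₂ = T₁(V₁/V₂)^(n−1) = 459×(2.74)^0.16 = 539 K; P₂ = P₁(V₁/V₂)^n = 1500 kPa.
W = (P₁V₁−P₂V₂)/(n−1) = (467×42.1−1500×15.4)/0.16 = -21500 J.
Work done on the gas = −W_by = 21500 J.

21500 J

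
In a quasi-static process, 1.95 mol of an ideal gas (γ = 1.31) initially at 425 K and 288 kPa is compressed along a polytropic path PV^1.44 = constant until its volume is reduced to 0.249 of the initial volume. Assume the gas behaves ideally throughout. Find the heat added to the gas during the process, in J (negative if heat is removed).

V₁ = nRT₁/P₁ = 1.95×8.314×425/288 = 23.9 L.
Polytropic n=1.44: T₂ = T₁(V₁/V₂)^(n−1) = 425×(4.02)^0.44 = 784 K; P₂ = P₁(V₁/V₂)^n = 2130 kPa.
W = (P₁V₁−P₂V₂)/(n−1) = (288×23.9−2130×5.96)/0.44 = -13200 J.
ΔU = nCvΔT = 1.95×26.8×(784−425) = 18800 J.
Q = ΔU + W = 5540 J.

5540 J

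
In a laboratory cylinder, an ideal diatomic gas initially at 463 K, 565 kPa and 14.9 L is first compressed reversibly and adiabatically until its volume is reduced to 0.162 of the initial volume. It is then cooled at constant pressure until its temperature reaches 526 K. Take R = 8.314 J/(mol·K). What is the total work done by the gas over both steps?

n = P₁V₁/(RT₁) = 565×14.9/(8.314×463) = 2.19 mol.
Step 1 — Adiabatic: TV^(γ−1) = const ⇒ T₂ = 463×(6.17)^0.400 = 959 K; PV^γ = const ⇒ P₂ = 7220 kPa.
ΔU = nCvΔT = 2.19×20.8×(959−463) = 22500 J.
Q = 0 for an adiabatic process, so W = −ΔU = -22500 J.
State after step 1: P = 7220 kPa, V = 2.41 L, T = 959 K.
Step 2 — Isobaric: P stays 7220 kPa; V/T = const ⇒ T₂ = 526 K, V₂ = 1.32 L.
W = PΔV = 7220×(1.32−2.41) kPa·L = -7870 J.
ΔU = nCvΔT = 2.19×20.8×(526−959) = -19700 J.
Q = ΔU + W = nCpΔT = -27500 J.
Net over both steps: W = -30400 J, Q = -27500 J, ΔU = 2860 J.

-30400 J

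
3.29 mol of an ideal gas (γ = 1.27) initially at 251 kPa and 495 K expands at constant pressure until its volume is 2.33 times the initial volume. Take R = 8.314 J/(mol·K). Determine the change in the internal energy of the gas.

66700 J

V₁ = nRT₁/P₁ = 3.29×8.314×495/251 = 53.9 L.
Isobaric: P stays 251 kPa; V/T = const ⇒ T₂ = 1150 K, V₂ = 126 L.
For an ideal gas ΔU = nCvΔT with Cv = R/(γ−1) = 30.8 J/(mol·K).
ΔU = 3.29×30.8×(1150−495) = 66700 J.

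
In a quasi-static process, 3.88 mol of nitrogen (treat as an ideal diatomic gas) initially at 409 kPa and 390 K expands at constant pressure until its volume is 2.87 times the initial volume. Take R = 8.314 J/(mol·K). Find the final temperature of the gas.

V₁ = nRT₁/P₁ = 3.88×8.314×390/409 = 30.8 L.
Isobaric: P stays 409 kPa; V/T = const ⇒ T₂ = 1120 K, V₂ = 88.3 L.

1120 K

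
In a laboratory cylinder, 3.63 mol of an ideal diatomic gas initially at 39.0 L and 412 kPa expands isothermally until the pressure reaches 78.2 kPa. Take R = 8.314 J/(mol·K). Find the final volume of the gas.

T₁ = P₁V₁/(nR) = 412×39.0/(3.63×8.314) = 532 K.
Isothermal: T stays 532 K; PV = const ⇒ V₂ = 205 L, P₂ = 78.2 kPa.

205 L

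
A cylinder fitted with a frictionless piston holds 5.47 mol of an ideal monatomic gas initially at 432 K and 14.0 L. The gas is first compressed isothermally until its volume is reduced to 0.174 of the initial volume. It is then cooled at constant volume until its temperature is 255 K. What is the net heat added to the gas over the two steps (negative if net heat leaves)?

-46400 J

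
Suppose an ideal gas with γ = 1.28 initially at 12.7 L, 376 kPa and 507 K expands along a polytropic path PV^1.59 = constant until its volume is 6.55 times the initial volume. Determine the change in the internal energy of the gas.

-11400 J

n = P₁V₁/(RT₁) = 376×12.7/(8.314×507) = 1.13 mol.
Polytropic n=1.59: T₂ = T₁(V₁/V₂)^(n−1) = 507×(0.153)^0.59 = 167 K; P₂ = P₁(V₁/V₂)^n = 18.9 kPa.
For an ideal gas ΔU = nCvΔT with Cv = R/(γ−1) = 29.7 J/(mol·K).
ΔU = 1.13×29.7×(167−507) = -11400 J.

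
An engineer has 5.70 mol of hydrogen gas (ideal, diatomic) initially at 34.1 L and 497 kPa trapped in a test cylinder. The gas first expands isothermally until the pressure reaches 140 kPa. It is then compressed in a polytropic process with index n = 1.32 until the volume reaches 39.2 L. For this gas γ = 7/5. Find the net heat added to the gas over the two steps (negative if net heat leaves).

T₁ = P₁V₁/(nR) = 497×34.1/(5.70×8.314) = 358 K.
Step 1 — Isothermal: T stays 358 K; PV = const ⇒ V₂ = 121 L, P₂ = 140 kPa.
ΔU = 0 (ideal gas, T constant).
W = nRT ln(V₂/V₁) = 5.70×8.314×358×ln(3.55) = 21500 J.
Q = ΔU + W = 21500 J.
State after step 1: P = 140 kPa, V = 121 L, T = 358 K.
Step 2 — Polytropic n=1.32: T₂ = T₁(V₁/V₂)^(n−1) = 358×(3.09)^0.32 = 513 K; P₂ = P₁(V₁/V₂)^n = 620 kPa.
W = (P₁V₁−P₂V₂)/(n−1) = (140×121−620×39.2)/0.32 = -23000 J.
ΔU = nCvΔT = 5.70×20.8×(513−358) = 18400 J.
Q = ΔU + W = -4600 J.
Net over both steps: W = -1540 J, Q = 16900 J, ΔU = 18400 J.

16900 J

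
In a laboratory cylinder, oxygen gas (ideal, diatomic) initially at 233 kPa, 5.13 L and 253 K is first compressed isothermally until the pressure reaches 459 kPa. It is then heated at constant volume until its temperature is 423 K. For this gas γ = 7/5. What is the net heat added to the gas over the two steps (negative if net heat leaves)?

1200 J

n = P₁V₁/(RT₁) = 233×5.13/(8.314×253) = 0.568 mol.
Step 1 — Isothermal: T stays 253 K; PV = const ⇒ V₂ = 2.60 L, P₂ = 459 kPa.
ΔU = 0 (ideal gas, T constant).
W = nRT ln(V₂/V₁) = 0.568×8.314×253×ln(0.508) = -810 J.
Q = ΔU + W = -810 J.
State after step 1: P = 459 kPa, V = 2.60 L, T = 253 K.
Step 2 — Isochoric: V stays 2.60 L; P/T = const ⇒ T₂ = 423 K, P₂ = 767 kPa.
W = 0 (no volume change).
ΔU = nCvΔT = 0.568×20.8×(423−253) = 2010 J.
Q = ΔU = 2010 J.
Net over both steps: W = -810 J, Q = 1200 J, ΔU = 2010 J.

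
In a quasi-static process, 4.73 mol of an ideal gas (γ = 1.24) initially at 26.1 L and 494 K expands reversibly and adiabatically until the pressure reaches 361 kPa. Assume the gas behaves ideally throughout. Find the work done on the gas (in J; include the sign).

P₁ = nRT₁/V₁ = 4.73×8.314×494/26.1 = 744 kPa.
Adiabatic: T₂/T₁ = (P₂/P₁)^((γ−1)/γ) ⇒ T₂ = 494×(0.485)^0.194 = 429 K; V₂ = 46.8 L.
ΔU = nCvΔT = 4.73×34.6×(429−494) = -10600 J.
Q = 0 for an adiabatic process, so W = −ΔU = 10600 J.
Work done on the gas = −W_by = -10600 J.

-10600 J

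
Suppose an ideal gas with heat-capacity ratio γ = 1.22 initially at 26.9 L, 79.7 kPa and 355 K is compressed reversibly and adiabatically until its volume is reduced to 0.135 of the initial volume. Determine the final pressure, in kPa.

Adiabatic: TV^(γ−1) = const ⇒ T₂ = 355×(7.41)^0.220 = 552 K; PV^γ = const ⇒ P₂ = 917 kPa.

917 kPa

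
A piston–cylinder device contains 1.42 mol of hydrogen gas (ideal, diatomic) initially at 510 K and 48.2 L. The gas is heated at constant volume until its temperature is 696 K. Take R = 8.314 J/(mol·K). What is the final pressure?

P₁ = nRT₁/V₁ = 1.42×8.314×510/48.2 = 125 kPa.
Isochoric: V stays 48.2 L; P/T = const ⇒ T₂ = 696 K, P₂ = 170 kPa.

170 kPa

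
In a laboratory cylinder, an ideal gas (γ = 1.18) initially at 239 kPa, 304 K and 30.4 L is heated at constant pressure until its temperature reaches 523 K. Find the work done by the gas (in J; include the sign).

5230 J

n = P₁V₁/(RT₁) = 239×30.4/(8.314×304) = 2.87 mol.
Isobaric: P stays 239 kPa; V/T = const ⇒ T₂ = 523 K, V₂ = 52.3 L.
W = PΔV = 239×(52.3−30.4) kPa·L = 5230 J.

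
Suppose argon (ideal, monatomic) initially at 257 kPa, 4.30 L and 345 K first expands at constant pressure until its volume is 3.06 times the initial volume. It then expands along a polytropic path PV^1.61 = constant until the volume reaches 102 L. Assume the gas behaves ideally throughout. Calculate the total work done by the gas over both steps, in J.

n = P₁V₁/(RT₁) = 257×4.30/(8.314×345) = 0.385 mol.
Step 1 — Isobaric: P stays 257 kPa; V/T = const ⇒ T₂ = 1060 K, V₂ = 13.2 L.
W = PΔV = 257×(13.2−4.30) kPa·L = 2280 J.
ΔU = nCvΔT = 0.385×12.5×(1060−345) = 3410 J.
Q = ΔU + W = nCpΔT = 5690 J.
State after step 1: P = 257 kPa, V = 13.2 L, T = 1060 K.
Step 2 — Polytropic n=1.61: T₂ = T₁(V₁/V₂)^(n−1) = 1060×(0.129)^0.61 = 303 K; P₂ = P₁(V₁/V₂)^n = 9.51 kPa.
W = (P₁V₁−P₂V₂)/(n−1) = (257×13.2−9.51×102)/0.61 = 3950 J.
ΔU = nCvΔT = 0.385×12.5×(303−1060) = -3620 J.
Q = ΔU + W = 336 J.
Net over both steps: W = 6230 J, Q = 6030 J, ΔU = -203 J.

6230 J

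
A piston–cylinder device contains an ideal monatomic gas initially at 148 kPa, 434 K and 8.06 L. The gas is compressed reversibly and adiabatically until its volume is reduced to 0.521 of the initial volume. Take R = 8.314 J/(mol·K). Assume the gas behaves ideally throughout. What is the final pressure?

439 kPa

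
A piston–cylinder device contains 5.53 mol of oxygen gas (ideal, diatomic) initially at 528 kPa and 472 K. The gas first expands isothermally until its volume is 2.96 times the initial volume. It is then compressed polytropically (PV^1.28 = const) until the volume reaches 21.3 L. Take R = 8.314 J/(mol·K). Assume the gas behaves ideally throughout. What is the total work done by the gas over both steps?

V₁ = nRT₁/P₁ = 5.53×8.314×472/528 = 41.1 L.
Step 1 — Isothermal: T stays 472 K; PV = const ⇒ V₂ = 122 L, P₂ = 178 kPa.
ΔU = 0 (ideal gas, T constant).
W = nRT ln(V₂/V₁) = 5.53×8.314×472×ln(2.96) = 23500 J.
Q = ΔU + W = 23500 J.
State after step 1: P = 178 kPa, V = 122 L, T = 472 K.
Step 2 — Polytropic n=1.28: T₂ = T₁(V₁/V₂)^(n−1) = 472×(5.71)^0.28 = 769 K; P₂ = P₁(V₁/V₂)^n = 1660 kPa.
W = (P₁V₁−P₂V₂)/(n−1) = (178×122−1660×21.3)/0.28 = -48700 J.
ΔU = nCvΔT = 5.53×20.8×(769−472) = 34100 J.
Q = ΔU + W = -14600 J.
Net over both steps: W = -25200 J, Q = 8930 J, ΔU = 34100 J.

-25200 J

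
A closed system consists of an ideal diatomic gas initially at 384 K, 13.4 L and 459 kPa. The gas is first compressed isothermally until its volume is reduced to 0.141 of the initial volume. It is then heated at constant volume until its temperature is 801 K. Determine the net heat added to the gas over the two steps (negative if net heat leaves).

4650 J

n = P₁V₁/(RT₁) = 459×13.4/(8.314×384) = 1.93 mol.
Step 1 — Isothermal: T stays 384 K; PV = const ⇒ V₂ = 1.89 L, P₂ = 3260 kPa.
ΔU = 0 (ideal gas, T constant).
W = nRT ln(V₂/V₁) = 1.93×8.314×384×ln(0.141) = -12000 J.
Q = ΔU + W = -12000 J.
State after step 1: P = 3260 kPa, V = 1.89 L, T = 384 K.
Step 2 — Isochoric: V stays 1.89 L; P/T = const ⇒ T₂ = 801 K, P₂ = 6790 kPa.
W = 0 (no volume change).
ΔU = nCvΔT = 1.93×20.8×(801−384) = 16700 J.
Q = ΔU = 16700 J.
Net over both steps: W = -12000 J, Q = 4650 J, ΔU = 16700 J.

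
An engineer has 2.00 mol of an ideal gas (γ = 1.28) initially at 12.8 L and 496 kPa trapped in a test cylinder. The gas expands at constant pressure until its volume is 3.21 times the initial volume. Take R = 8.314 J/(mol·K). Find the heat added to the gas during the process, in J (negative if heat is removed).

64100 J

T₁ = P₁V₁/(nR) = 496×12.8/(2.00×8.314) = 382 K.
Isobaric: P stays 496 kPa; V/T = const ⇒ T₂ = 1230 K, V₂ = 41.1 L.
W = PΔV = 496×(41.1−12.8) kPa·L = 14000 J.
ΔU = nCvΔT = 2.00×29.7×(1230−382) = 50100 J.
Q = ΔU + W = nCpΔT = 64100 J.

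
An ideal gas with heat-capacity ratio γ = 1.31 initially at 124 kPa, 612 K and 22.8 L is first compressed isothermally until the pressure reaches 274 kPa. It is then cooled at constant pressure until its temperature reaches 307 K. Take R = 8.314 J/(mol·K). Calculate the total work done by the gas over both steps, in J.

n = P₁V₁/(RT₁) = 124×22.8/(8.314×612) = 0.556 mol.
Step 1 — Isothermal: T stays 612 K; PV = const ⇒ V₂ = 10.3 L, P₂ = 274 kPa.
ΔU = 0 (ideal gas, T constant).
W = nRT ln(V₂/V₁) = 0.556×8.314×612×ln(0.453) = -2240 J.
Q = ΔU + W = -2240 J.
State after step 1: P = 274 kPa, V = 10.3 L, T = 612 K.
Step 2 — Isobaric: P stays 274 kPa; V/T = const ⇒ T₂ = 307 K, V₂ = 5.18 L.
W = PΔV = 274×(5.18−10.3) kPa·L = -1410 J.
ΔU = nCvΔT = 0.556×26.8×(307−612) = -4550 J.
Q = ΔU + W = nCpΔT = -5950 J.
Net over both steps: W = -3650 J, Q = -8200 J, ΔU = -4550 J.

-3650 J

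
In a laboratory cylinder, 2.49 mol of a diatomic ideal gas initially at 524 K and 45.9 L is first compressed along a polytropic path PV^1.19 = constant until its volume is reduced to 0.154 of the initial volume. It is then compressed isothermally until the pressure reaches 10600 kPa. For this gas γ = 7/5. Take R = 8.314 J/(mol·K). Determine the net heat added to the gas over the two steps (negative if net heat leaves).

-37200 J

P₁ = nRT₁/V₁ = 2.49×8.314×524/45.9 = 236 kPa.
Step 1 — Polytropic n=1.19: T₂ = T₁(V₁/V₂)^(n−1) = 524×(6.49)^0.19 = 748 K; P₂ = P₁(V₁/V₂)^n = 2190 kPa.
W = (P₁V₁−P₂V₂)/(n−1) = (236×45.9−2190×7.07)/0.19 = -24400 J.
ΔU = nCvΔT = 2.49×20.8×(748−524) = 11600 J.
Q = ΔU + W = -12800 J.
State after step 1: P = 2190 kPa, V = 7.07 L, T = 748 K.
Step 2 — Isothermal: T stays 748 K; PV = const ⇒ V₂ = 1.46 L, P₂ = 10600 kPa.
ΔU = 0 (ideal gas, T constant).
W = nRT ln(V₂/V₁) = 2.49×8.314×748×ln(0.207) = -24400 J.
Q = ΔU + W = -24400 J.
Net over both steps: W = -48800 J, Q = -37200 J, ΔU = 11600 J.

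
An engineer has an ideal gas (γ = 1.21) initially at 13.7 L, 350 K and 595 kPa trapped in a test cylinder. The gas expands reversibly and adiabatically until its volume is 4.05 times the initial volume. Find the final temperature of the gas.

261 K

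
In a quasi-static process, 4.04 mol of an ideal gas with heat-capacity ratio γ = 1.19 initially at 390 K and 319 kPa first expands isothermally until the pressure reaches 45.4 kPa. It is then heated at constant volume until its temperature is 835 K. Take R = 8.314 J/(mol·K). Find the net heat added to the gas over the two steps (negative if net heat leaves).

104000 J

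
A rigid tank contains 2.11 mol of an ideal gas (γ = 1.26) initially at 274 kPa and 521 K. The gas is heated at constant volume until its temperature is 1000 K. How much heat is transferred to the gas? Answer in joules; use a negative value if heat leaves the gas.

V₁ = nRT₁/P₁ = 2.11×8.314×521/274 = 33.4 L.
Isochoric: V stays 33.4 L; P/T = const ⇒ T₂ = 1000 K, P₂ = 526 kPa.
W = 0 (no volume change).
ΔU = nCvΔT = 2.11×32.0×(1000−521) = 32300 J.
Q = ΔU = 32300 J.

32300 J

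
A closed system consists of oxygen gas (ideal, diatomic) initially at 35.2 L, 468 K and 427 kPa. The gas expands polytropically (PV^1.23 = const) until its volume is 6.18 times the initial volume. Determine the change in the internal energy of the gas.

n = P₁V₁/(RT₁) = 427×35.2/(8.314×468) = 3.86 mol.
Polytropic n=1.23: T₂ = T₁(V₁/V₂)^(n−1) = 468×(0.162)^0.23 = 308 K; P₂ = P₁(V₁/V₂)^n = 45.4 kPa.
For an ideal gas ΔU = nCvΔT with Cv = (5/2)R = 20.8 J/(mol·K).
ΔU = 3.86×20.8×(308−468) = -12900 J.

-12900 J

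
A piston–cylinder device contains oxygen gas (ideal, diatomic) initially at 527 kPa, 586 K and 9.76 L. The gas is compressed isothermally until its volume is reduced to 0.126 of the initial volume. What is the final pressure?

Isothermal: T stays 586 K; PV = const ⇒ V₂ = 1.23 L, P₂ = 4180 kPa.

4180 kPa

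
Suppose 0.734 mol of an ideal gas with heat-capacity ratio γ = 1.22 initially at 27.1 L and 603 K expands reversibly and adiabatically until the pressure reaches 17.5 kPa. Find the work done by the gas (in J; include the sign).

P₁ = nRT₁/V₁ = 0.734×8.314×603/27.1 = 136 kPa.
Adiabatic: T₂/T₁ = (P₂/P₁)^((γ−1)/γ) ⇒ T₂ = 603×(0.129)^0.180 = 417 K; V₂ = 145 L.
ΔU = nCvΔT = 0.734×37.8×(417−603) = -5170 J.
Q = 0 for an adiabatic process, so W = −ΔU = 5170 J.

5170 J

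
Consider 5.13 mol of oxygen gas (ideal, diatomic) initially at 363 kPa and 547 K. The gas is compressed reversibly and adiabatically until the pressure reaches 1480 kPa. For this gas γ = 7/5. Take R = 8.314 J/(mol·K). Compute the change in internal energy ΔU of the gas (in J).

28800 J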